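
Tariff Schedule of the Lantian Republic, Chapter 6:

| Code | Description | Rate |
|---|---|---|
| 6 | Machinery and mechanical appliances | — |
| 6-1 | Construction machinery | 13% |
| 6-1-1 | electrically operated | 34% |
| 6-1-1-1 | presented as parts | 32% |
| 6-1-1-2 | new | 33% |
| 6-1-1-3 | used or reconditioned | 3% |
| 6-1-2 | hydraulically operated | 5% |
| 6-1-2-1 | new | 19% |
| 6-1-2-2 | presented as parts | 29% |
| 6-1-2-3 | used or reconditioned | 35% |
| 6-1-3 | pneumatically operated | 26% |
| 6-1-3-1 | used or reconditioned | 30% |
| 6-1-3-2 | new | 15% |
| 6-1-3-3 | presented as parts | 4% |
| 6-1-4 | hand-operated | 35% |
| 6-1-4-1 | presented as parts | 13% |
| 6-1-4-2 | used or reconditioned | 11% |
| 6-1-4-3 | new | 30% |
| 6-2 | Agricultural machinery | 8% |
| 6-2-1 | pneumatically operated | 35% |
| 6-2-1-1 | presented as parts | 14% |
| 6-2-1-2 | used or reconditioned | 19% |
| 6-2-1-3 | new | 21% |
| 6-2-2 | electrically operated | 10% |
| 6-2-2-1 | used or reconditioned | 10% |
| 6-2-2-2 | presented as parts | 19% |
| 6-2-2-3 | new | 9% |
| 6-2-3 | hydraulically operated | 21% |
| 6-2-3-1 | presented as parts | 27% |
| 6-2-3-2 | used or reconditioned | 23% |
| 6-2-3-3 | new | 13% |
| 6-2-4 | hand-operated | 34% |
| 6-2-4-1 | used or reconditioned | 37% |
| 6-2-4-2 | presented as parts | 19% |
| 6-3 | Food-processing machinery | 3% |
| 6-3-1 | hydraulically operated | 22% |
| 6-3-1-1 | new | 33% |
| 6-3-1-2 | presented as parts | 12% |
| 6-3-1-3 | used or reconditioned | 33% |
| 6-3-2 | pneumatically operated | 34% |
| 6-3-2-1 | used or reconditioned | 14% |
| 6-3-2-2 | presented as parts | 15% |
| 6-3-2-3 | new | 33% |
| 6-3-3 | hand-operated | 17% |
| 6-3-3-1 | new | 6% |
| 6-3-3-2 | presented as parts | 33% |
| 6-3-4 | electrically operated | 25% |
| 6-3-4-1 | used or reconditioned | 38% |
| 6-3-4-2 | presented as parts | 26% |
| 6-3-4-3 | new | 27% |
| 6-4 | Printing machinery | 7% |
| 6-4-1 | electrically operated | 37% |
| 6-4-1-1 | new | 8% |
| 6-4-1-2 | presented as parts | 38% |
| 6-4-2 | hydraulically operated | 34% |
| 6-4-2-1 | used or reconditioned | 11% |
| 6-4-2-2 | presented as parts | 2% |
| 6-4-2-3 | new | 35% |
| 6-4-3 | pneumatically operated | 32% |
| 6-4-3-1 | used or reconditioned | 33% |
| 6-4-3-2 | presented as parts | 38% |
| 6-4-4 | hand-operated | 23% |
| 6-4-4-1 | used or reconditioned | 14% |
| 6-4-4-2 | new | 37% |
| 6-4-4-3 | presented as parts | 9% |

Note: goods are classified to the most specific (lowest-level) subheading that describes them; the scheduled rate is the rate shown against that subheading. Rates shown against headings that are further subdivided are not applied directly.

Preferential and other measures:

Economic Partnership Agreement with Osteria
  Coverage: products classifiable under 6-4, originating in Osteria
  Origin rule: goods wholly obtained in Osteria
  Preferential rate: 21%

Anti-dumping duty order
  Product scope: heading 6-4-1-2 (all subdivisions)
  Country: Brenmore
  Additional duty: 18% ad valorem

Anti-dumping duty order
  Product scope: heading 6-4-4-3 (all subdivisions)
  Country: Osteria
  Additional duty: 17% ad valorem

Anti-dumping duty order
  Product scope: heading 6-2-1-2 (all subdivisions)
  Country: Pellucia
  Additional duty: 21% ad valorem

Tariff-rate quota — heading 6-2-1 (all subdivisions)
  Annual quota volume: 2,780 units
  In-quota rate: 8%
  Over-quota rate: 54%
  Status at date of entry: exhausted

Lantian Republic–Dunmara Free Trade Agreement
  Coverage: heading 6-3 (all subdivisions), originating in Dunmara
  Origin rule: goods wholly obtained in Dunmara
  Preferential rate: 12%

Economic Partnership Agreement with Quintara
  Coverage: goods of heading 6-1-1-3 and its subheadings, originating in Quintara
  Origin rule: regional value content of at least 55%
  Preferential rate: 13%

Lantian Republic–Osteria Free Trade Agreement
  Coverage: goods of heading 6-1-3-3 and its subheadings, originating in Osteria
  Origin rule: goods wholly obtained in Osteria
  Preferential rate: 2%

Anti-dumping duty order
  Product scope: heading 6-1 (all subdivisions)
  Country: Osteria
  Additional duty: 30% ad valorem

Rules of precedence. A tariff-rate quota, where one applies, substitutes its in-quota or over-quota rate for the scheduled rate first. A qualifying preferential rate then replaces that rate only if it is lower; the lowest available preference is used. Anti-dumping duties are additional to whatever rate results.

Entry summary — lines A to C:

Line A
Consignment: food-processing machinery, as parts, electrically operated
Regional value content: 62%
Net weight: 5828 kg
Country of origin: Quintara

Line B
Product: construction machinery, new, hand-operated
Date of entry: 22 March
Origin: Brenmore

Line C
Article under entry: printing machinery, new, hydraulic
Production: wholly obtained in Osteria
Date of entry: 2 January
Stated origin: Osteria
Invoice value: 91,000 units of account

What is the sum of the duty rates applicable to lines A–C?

Line A: food-processing → 6-3; electrically operated → 6-3-4; as parts → 6-3-4-2. Scheduled 26%. Quintara agreement on 6-1-1-3: 6-3-4-2 not covered. → 26%.
Line B: construction → 6-1; hand-operated → 6-1-4; new → 6-1-4-3. Scheduled 30%. No special measure applies. → 30%.
Line C: printing → 6-4; hydraulic → 6-4-2; new → 6-4-2-3. Scheduled 35%. Osteria agreement on 6-4: wholly obtained → 21% available; Osteria agreement on 6-1-3-3: 6-4-2-3 not covered; preferential 21%. → 21%.
Sum: 26% + 30% + 21% = 77%.

77%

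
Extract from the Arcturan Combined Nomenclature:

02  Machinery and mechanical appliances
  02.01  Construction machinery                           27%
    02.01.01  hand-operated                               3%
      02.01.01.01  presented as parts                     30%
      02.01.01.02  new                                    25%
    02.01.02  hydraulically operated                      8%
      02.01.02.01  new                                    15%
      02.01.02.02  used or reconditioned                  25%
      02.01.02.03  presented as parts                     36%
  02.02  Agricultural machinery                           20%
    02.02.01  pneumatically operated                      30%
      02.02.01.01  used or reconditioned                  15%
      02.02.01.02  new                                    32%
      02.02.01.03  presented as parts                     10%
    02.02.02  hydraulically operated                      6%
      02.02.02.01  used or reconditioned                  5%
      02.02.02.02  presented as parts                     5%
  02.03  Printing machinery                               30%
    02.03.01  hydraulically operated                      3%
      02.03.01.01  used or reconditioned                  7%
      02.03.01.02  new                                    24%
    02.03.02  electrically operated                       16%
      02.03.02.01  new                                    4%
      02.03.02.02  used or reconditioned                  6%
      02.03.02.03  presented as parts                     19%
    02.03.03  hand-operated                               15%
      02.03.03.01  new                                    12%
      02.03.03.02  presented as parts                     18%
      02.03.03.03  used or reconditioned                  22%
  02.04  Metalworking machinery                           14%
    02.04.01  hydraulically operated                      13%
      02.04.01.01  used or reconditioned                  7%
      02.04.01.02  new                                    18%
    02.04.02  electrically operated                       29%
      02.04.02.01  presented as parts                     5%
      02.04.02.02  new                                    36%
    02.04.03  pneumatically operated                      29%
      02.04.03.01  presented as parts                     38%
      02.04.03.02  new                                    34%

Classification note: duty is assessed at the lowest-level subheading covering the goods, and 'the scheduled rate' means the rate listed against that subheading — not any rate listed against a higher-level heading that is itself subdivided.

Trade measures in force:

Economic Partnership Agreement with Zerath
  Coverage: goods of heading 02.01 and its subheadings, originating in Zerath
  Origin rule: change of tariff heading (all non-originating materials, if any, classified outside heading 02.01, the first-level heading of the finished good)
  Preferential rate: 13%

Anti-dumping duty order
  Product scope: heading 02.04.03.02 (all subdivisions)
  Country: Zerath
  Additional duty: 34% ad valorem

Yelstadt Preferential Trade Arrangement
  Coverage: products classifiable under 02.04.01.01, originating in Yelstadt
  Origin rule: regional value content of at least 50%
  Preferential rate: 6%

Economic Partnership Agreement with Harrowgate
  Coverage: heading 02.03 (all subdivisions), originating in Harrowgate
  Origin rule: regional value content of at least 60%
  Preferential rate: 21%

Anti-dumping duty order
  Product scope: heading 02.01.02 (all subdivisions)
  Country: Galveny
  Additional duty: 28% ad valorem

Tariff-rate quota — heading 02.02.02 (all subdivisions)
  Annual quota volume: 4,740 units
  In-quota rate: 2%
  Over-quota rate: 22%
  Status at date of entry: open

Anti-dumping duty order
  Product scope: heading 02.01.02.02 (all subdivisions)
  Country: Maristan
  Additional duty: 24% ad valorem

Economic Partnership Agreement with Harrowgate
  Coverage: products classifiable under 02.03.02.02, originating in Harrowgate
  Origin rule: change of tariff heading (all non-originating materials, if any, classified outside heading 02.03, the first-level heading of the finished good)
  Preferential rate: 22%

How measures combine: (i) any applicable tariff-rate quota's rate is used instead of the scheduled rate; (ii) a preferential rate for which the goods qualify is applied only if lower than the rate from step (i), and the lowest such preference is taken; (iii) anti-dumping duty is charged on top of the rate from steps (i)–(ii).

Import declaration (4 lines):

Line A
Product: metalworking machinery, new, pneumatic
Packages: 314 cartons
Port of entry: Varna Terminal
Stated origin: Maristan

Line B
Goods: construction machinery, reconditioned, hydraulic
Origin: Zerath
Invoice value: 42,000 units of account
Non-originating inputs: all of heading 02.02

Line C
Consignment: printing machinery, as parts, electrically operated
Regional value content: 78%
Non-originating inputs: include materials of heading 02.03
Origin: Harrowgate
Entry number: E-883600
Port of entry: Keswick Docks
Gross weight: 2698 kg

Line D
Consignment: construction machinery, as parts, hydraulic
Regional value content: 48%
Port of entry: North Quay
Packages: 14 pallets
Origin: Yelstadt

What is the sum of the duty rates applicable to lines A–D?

102%

Line A: metalworking → 02.04; pneumatic → 02.04.03; new → 02.04.03.02. Scheduled 34%. No special measure applies. → 34%.
Line B: construction → 02.01; hydraulic → 02.01.02; reconditioned → 02.01.02.02. Scheduled 25%. Zerath agreement on 02.01: CTH met → 13% available; preferential 13%. → 13%.
Line C: printing → 02.03; electrically operated → 02.03.02; as parts → 02.03.02.03. Scheduled 19%. Harrowgate agreement on 02.03: RVC ≥ 60% → 21% available; Harrowgate agreement on 02.03.02.02: 02.03.02.03 not covered; preference 21% not lower than 19% → no reduction. → 19%.
Line D: construction → 02.01; hydraulic → 02.01.02; as parts → 02.01.02.03. Scheduled 36%. Yelstadt agreement on 02.04.01.01: 02.01.02.03 not covered. → 36%.
Sum: 34% + 13% + 19% + 36% = 102%.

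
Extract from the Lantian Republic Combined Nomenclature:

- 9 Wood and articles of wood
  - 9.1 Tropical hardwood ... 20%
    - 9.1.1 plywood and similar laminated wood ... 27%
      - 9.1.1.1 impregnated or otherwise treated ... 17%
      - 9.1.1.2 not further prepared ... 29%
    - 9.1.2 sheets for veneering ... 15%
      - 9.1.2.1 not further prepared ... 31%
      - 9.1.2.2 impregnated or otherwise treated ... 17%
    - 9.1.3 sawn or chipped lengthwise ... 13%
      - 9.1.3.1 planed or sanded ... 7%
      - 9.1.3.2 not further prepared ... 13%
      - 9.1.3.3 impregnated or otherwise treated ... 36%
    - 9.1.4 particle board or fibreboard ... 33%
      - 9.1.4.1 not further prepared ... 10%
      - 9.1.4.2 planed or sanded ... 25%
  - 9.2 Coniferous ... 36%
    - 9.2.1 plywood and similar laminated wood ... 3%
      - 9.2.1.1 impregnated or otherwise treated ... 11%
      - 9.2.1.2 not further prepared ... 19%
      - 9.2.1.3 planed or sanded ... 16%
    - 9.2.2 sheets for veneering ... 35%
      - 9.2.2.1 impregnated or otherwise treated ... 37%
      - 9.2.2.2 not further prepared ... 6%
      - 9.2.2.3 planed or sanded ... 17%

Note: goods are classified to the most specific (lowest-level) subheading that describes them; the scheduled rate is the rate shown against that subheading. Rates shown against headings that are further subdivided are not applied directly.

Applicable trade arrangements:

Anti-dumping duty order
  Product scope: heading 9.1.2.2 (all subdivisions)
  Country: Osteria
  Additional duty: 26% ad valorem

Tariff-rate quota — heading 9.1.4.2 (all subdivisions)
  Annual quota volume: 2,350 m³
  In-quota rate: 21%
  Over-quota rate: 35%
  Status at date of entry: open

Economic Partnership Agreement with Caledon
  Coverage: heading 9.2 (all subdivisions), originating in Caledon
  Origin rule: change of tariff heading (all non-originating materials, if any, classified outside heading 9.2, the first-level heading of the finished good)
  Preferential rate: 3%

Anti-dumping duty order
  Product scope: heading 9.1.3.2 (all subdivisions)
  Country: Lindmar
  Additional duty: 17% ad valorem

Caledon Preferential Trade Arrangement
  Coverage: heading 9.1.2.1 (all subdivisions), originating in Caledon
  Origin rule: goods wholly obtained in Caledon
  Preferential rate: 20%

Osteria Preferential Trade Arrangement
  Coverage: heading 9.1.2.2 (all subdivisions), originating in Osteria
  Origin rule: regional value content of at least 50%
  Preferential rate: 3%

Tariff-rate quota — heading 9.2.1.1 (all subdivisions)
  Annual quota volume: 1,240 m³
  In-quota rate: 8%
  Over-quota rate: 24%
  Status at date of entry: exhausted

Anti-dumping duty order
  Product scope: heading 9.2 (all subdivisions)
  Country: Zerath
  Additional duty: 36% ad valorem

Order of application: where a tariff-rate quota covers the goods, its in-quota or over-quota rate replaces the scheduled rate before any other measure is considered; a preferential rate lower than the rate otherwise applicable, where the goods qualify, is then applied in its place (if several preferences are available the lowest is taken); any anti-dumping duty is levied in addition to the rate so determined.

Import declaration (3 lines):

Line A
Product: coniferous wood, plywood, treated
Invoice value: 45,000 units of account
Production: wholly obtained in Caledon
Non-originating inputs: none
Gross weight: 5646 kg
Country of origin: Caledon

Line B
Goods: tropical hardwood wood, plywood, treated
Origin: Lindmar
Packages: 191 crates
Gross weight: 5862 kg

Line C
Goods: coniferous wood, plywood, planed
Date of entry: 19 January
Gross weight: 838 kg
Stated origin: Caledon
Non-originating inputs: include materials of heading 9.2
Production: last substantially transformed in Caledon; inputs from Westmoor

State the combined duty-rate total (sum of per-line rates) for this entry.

Line A: coniferous → 9.2; plywood → 9.2.1; treated → 9.2.1.1. Scheduled 11%. quota on 9.2.1.1 exhausted → over-quota 24%; Caledon agreement on 9.2: CTH met → 3% available; Caledon agreement on 9.1.2.1: 9.2.1.1 not covered; preferential 3%. → 3%.
Line B: tropical hardwood → 9.1; plywood → 9.1.1; treated → 9.1.1.1. Scheduled 17%. No special measure applies. → 17%.
Line C: coniferous → 9.2; plywood → 9.2.1; planed → 9.2.1.3. Scheduled 16%. Caledon agreement on 9.2: CTH not met; Caledon agreement on 9.1.2.1: 9.2.1.3 not covered. → 16%.
Sum: 3% + 17% + 16% = 36%.

36%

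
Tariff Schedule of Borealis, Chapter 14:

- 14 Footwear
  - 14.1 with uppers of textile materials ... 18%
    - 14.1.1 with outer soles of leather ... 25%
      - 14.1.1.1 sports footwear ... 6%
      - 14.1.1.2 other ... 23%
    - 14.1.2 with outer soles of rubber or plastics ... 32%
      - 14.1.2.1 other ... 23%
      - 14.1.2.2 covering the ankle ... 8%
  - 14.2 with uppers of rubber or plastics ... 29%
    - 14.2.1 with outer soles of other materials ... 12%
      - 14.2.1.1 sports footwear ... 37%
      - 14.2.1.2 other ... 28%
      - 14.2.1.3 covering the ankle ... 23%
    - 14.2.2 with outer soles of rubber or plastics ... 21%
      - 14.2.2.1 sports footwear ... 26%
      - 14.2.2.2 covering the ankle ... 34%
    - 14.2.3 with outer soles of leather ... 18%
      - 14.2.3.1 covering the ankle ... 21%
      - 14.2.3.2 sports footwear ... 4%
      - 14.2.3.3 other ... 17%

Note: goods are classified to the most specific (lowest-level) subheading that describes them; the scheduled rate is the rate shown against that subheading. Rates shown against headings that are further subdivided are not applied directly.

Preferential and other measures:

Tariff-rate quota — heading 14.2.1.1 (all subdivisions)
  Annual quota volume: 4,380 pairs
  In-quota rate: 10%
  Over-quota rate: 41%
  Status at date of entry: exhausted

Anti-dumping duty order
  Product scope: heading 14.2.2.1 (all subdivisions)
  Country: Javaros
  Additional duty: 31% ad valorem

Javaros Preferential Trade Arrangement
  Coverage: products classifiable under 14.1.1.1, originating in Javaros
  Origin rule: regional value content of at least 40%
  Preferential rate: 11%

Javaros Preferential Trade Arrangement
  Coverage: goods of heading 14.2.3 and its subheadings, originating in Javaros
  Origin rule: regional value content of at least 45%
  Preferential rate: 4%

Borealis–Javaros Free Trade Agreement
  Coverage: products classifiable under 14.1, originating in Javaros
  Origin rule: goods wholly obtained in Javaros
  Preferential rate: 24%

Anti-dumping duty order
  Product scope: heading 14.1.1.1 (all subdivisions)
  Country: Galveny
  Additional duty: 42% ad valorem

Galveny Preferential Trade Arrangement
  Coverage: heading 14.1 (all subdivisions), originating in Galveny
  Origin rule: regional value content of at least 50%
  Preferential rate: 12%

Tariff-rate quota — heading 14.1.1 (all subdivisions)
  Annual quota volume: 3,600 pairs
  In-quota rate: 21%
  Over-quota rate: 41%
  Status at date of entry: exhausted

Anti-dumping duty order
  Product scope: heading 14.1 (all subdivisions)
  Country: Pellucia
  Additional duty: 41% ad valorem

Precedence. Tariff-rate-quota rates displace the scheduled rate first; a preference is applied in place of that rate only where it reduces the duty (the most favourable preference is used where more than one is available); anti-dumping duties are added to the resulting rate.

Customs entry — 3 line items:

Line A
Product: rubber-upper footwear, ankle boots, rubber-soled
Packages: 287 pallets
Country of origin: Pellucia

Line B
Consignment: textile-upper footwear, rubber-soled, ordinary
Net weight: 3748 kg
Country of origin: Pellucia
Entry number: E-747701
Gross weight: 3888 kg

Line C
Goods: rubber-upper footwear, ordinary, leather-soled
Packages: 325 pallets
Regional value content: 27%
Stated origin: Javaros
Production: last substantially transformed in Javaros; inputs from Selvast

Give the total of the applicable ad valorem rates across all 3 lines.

Line A: rubber-upper → 14.2; rubber-soled → 14.2.2; ankle boots → 14.2.2.2. Scheduled 34%. No special measure applies. → 34%.
Line B: textile-upper → 14.1; rubber-soled → 14.1.2; ordinary → 14.1.2.1. Scheduled 23%. anti-dumping (Pellucia, 14.1): +41%; total 23% + 41% = 64%. → 64%.
Line C: rubber-upper → 14.2; leather-soled → 14.2.3; ordinary → 14.2.3.3. Scheduled 17%. Javaros agreement on 14.1.1.1: 14.2.3.3 not covered; Javaros agreement on 14.2.3: RVC < 45%; Javaros agreement on 14.1: 14.2.3.3 not covered. → 17%.
Sum: 34% + 64% + 17% = 115%.

115%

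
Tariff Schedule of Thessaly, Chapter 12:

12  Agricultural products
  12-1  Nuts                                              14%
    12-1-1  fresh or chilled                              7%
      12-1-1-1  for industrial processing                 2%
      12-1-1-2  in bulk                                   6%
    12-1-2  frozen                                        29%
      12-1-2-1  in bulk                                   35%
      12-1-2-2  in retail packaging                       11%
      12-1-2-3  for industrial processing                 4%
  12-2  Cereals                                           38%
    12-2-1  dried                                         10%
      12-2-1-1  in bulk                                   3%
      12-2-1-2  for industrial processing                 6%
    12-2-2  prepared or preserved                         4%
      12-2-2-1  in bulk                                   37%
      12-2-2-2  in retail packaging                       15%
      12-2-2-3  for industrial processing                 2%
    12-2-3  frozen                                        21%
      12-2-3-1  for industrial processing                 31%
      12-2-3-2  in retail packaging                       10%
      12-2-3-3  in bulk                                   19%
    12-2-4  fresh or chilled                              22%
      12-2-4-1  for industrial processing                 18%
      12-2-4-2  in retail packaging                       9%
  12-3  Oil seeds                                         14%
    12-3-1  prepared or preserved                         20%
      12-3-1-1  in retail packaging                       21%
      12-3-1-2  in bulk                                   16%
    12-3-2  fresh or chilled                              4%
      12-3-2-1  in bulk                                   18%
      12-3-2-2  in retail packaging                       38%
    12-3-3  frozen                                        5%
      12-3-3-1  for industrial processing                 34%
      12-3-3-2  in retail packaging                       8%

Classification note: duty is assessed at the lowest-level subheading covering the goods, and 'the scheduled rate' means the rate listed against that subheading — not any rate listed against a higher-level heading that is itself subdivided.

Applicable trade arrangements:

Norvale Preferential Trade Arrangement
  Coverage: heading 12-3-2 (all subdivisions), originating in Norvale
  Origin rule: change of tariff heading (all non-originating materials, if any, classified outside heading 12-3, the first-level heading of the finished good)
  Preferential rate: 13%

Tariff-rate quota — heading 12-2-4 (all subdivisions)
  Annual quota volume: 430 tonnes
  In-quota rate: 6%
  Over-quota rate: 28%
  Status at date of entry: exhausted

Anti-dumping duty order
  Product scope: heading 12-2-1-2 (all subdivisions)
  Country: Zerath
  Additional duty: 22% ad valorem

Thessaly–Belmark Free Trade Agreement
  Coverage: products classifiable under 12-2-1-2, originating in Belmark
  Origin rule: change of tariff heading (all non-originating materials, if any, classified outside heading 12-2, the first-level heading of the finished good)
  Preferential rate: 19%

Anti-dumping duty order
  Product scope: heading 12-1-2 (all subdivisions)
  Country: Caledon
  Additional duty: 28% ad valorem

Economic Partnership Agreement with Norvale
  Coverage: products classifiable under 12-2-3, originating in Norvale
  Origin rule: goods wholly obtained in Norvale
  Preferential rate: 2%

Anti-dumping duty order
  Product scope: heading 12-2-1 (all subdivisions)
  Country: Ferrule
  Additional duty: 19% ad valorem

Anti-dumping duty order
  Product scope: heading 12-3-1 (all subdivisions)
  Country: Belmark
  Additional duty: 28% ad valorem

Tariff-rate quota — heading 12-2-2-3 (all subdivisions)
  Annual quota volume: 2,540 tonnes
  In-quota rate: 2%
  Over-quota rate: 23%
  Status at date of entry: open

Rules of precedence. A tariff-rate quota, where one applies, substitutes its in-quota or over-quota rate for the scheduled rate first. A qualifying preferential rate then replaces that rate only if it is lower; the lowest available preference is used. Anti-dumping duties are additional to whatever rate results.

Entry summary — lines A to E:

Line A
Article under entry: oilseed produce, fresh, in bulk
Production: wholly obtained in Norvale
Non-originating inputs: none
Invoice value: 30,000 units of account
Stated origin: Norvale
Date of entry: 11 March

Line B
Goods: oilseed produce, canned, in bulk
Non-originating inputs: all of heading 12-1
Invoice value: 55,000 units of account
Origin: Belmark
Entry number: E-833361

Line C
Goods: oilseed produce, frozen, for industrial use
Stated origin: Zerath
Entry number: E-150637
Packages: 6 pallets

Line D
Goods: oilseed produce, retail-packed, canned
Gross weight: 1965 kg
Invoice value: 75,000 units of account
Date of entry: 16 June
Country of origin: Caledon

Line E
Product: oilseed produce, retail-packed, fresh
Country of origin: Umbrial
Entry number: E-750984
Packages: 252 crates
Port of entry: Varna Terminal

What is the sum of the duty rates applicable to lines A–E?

150%

Line A: oilseed → 12-3; fresh → 12-3-2; in bulk → 12-3-2-1. Scheduled 18%. Norvale agreement on 12-3-2: CTH met → 13% available; Norvale agreement on 12-2-3: 12-3-2-1 not covered; preferential 13%. → 13%.
Line B: oilseed → 12-3; canned → 12-3-1; in bulk → 12-3-1-2. Scheduled 16%. Belmark agreement on 12-2-1-2: 12-3-1-2 not covered; anti-dumping (Belmark, 12-3-1): +28%; total 16% + 28% = 44%. → 44%.
Line C: oilseed → 12-3; frozen → 12-3-3; for industrial use → 12-3-3-1. Scheduled 34%. No special measure applies. → 34%.
Line D: oilseed → 12-3; canned → 12-3-1; retail-packed → 12-3-1-1. Scheduled 21%. No special measure applies. → 21%.
Line E: oilseed → 12-3; fresh → 12-3-2; retail-packed → 12-3-2-2. Scheduled 38%. No special measure applies. → 38%.
Sum: 13% + 44% + 34% + 21% + 38% = 150%.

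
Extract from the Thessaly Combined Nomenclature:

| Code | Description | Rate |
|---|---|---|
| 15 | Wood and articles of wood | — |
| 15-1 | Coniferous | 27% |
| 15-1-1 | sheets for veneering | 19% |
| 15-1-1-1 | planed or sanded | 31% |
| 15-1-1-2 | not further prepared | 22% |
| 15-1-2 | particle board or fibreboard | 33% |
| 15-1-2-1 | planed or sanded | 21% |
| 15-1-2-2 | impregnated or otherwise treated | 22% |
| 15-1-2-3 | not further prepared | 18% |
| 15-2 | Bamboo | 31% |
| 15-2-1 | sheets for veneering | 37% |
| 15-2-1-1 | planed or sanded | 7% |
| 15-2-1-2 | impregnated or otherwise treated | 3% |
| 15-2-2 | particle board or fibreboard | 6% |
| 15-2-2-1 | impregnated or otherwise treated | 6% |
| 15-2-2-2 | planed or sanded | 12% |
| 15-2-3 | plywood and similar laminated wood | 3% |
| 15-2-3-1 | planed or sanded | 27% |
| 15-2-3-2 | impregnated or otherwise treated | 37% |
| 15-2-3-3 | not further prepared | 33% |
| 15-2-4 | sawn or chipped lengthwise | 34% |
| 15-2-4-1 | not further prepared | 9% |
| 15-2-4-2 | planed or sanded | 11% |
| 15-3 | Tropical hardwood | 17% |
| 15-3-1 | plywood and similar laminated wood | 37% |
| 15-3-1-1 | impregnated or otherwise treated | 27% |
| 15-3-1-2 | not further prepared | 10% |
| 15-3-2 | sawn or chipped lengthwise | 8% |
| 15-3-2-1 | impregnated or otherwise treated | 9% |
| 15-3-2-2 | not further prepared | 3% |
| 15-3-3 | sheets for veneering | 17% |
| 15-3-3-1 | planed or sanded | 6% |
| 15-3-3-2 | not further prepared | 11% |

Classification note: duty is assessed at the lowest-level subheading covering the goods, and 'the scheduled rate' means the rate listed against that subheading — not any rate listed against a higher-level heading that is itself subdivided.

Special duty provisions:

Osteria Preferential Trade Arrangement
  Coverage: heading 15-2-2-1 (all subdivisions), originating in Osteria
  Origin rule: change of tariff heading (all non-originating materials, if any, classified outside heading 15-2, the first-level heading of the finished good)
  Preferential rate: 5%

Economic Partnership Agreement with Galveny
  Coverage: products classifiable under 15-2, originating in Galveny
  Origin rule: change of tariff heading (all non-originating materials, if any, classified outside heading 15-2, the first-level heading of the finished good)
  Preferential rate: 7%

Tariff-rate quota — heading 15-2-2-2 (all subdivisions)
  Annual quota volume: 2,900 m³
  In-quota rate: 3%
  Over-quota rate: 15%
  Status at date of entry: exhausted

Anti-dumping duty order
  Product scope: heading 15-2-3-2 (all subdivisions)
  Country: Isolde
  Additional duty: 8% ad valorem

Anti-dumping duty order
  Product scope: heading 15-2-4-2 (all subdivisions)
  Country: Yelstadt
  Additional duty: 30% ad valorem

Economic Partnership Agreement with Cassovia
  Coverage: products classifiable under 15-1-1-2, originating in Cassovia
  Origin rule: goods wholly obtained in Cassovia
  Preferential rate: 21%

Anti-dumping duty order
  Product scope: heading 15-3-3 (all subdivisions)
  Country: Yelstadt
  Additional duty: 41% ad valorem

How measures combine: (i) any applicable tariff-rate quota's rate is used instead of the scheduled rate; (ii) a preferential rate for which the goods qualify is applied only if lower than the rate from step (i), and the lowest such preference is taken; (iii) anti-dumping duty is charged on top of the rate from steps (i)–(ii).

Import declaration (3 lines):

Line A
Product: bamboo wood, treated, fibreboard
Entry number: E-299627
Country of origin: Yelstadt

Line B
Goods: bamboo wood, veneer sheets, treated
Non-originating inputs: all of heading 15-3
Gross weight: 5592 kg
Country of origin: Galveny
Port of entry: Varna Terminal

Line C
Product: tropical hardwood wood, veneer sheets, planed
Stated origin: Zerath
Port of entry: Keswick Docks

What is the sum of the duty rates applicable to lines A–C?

15%

Line A: bamboo → 15-2; fibreboard → 15-2-2; treated → 15-2-2-1. Scheduled 6%. No special measure applies. → 6%.
Line B: bamboo → 15-2; veneer sheets → 15-2-1; treated → 15-2-1-2. Scheduled 3%. Galveny agreement on 15-2: CTH met → 7% available; preference 7% not lower than 3% → no reduction. → 3%.
Line C: tropical hardwood → 15-3; veneer sheets → 15-3-3; planed → 15-3-3-1. Scheduled 6%. No special measure applies. → 6%.
Sum: 6% + 3% + 6% = 15%.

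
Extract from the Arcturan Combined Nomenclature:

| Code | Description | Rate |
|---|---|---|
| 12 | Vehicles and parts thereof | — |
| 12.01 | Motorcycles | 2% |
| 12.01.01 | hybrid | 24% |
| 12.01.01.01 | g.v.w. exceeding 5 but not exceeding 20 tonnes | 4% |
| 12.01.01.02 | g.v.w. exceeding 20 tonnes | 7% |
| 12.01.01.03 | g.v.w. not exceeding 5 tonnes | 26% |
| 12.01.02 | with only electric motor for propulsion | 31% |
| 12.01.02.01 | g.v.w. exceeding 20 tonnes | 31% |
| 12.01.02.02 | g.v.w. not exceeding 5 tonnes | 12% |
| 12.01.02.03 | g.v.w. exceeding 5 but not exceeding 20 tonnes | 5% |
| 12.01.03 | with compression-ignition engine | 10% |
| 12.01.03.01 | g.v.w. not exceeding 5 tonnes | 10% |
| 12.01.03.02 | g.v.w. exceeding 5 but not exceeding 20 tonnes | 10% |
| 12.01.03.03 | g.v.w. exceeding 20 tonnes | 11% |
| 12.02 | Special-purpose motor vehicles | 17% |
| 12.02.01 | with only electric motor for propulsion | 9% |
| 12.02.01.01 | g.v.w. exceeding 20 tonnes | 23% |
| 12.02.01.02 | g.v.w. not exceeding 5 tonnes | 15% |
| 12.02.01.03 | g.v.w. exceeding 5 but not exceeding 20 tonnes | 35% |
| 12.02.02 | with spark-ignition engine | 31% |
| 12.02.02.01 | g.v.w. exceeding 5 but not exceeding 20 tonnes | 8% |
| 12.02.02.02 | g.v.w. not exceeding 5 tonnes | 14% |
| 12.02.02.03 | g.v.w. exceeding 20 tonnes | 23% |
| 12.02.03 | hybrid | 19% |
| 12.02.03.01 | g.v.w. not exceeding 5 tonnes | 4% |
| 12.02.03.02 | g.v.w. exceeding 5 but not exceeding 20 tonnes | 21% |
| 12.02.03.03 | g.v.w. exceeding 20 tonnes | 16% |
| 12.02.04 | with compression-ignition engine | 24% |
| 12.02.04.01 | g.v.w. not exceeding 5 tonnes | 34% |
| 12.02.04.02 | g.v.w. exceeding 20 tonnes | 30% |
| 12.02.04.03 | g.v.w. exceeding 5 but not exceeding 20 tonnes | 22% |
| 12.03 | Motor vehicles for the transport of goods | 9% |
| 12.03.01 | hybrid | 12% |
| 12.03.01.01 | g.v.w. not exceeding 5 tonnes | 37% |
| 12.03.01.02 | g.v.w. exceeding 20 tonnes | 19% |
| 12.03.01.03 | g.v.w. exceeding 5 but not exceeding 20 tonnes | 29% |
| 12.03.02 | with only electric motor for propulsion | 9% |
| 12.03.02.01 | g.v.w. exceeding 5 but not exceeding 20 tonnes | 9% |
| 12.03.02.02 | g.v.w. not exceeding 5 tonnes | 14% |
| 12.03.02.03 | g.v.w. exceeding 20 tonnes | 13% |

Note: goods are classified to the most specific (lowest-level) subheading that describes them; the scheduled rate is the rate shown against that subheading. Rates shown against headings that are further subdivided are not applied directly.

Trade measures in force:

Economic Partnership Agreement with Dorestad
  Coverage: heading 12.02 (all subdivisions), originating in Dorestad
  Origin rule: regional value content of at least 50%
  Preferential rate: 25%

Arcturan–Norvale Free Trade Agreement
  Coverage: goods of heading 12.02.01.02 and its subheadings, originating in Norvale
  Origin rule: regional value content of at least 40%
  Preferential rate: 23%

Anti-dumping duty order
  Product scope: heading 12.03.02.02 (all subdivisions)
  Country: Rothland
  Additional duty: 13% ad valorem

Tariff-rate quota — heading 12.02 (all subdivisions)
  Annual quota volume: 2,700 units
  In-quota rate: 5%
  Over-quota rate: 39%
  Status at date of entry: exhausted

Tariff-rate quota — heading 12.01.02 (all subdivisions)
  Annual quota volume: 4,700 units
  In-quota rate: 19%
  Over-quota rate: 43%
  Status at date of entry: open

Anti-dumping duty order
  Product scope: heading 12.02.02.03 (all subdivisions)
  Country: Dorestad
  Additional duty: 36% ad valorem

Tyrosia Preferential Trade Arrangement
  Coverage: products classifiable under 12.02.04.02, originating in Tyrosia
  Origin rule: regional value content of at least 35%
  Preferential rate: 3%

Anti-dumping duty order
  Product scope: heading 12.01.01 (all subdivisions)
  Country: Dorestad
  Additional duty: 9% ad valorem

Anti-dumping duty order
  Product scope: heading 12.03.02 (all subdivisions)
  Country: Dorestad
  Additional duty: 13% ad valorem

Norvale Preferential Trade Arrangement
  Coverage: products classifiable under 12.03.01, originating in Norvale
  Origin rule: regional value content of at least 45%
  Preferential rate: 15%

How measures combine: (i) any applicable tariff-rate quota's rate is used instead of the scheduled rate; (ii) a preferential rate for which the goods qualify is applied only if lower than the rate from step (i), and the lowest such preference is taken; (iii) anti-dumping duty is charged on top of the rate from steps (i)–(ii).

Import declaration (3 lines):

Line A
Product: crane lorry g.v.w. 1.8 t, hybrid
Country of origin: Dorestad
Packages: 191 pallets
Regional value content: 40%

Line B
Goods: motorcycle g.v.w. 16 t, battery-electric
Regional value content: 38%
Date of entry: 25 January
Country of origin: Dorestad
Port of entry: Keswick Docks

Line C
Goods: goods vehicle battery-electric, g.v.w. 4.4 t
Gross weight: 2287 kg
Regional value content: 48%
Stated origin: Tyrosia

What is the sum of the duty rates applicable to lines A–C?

Line A: crane lorry → 12.02; hybrid → 12.02.03; g.v.w. 1.8 t → 12.02.03.01. Scheduled 4%. quota on 12.02 exhausted → over-quota 39%; Dorestad agreement on 12.02: RVC < 50%. → 39%.
Line B: motorcycle → 12.01; battery-electric → 12.01.02; g.v.w. 16 t → 12.01.02.03. Scheduled 5%. quota on 12.01.02 open → in-quota 19%; Dorestad agreement on 12.02: 12.01.02.03 not covered. → 19%.
Line C: goods vehicle → 12.03; battery-electric → 12.03.02; g.v.w. 4.4 t → 12.03.02.02. Scheduled 14%. Tyrosia agreement on 12.02.04.02: 12.03.02.02 not covered. → 14%.
Sum: 39% + 19% + 14% = 72%.

72%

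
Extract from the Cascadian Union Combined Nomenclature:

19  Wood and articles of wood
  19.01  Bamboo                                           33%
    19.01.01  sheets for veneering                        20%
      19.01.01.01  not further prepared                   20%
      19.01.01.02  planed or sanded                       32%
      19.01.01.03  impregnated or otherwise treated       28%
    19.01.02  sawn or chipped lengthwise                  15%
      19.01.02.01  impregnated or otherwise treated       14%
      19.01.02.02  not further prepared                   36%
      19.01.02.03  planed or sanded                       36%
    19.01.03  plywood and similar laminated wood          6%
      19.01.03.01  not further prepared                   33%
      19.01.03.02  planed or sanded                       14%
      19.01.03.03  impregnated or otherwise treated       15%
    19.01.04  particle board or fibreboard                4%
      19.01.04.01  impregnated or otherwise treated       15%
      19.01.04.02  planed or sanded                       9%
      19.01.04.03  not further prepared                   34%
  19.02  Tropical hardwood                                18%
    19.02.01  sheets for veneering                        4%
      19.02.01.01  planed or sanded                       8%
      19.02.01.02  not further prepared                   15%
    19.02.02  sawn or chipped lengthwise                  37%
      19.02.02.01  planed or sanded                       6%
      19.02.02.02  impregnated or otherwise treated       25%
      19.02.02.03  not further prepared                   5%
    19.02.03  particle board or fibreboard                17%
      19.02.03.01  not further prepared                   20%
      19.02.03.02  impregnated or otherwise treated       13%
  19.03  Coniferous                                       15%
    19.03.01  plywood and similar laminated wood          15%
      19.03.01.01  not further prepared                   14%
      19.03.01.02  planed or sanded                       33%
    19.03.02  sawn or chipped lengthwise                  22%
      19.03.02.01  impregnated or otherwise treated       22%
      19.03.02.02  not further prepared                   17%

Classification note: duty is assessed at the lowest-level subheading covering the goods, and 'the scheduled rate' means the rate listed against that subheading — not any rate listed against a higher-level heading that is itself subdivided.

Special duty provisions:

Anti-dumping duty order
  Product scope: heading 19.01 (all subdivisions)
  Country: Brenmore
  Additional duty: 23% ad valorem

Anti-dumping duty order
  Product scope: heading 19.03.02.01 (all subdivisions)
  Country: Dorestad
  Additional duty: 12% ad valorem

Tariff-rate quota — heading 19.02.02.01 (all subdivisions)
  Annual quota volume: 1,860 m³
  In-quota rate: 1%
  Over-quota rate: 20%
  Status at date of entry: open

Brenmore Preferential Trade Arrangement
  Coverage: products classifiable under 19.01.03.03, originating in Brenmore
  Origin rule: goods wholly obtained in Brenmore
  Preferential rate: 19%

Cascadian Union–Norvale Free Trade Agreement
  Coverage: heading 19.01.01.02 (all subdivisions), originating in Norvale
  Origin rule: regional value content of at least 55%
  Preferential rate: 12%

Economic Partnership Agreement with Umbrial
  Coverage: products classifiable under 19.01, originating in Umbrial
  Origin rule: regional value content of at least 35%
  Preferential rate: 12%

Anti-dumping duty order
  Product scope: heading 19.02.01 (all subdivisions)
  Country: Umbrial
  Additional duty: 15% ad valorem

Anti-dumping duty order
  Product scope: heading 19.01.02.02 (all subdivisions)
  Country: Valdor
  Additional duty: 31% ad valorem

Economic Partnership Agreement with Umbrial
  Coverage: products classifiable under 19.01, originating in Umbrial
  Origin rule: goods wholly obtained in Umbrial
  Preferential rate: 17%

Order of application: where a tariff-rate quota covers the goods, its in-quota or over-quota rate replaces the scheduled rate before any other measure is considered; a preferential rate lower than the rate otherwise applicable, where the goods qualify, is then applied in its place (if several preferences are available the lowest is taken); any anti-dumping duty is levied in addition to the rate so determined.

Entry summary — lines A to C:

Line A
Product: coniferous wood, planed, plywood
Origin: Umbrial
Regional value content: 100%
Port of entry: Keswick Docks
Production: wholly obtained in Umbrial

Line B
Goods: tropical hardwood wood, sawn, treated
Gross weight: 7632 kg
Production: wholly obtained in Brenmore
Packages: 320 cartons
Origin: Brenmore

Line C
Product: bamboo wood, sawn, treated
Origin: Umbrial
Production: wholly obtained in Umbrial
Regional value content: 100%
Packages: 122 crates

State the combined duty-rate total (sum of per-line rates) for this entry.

Line A: coniferous → 19.03; plywood → 19.03.01; planed → 19.03.01.02. Scheduled 33%. Umbrial agreement on 19.01: 19.03.01.02 not covered; Umbrial agreement on 19.01: 19.03.01.02 not covered. → 33%.
Line B: tropical hardwood → 19.02; sawn → 19.02.02; treated → 19.02.02.02. Scheduled 25%. Brenmore agreement on 19.01.03.03: 19.02.02.02 not covered. → 25%.
Line C: bamboo → 19.01; sawn → 19.01.02; treated → 19.01.02.01. Scheduled 14%. Umbrial agreement on 19.01: RVC ≥ 35% → 12% available; Umbrial agreement on 19.01: wholly obtained → 17% available; preferential 12%. → 12%.
Sum: 33% + 25% + 12% = 70%.

70%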